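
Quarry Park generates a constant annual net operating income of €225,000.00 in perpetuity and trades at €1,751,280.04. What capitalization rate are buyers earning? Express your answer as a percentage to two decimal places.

12.85%

P = C/r ⇒ r = C/P = €225,000.00/€1,751,280.04 = 0.128477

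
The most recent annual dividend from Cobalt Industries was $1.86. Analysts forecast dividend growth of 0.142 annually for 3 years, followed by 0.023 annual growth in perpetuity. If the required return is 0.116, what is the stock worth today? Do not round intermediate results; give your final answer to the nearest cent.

$27.77

D_1 = 2.12412
D_2 = 2.42575
D_3 = 2.77020
Terminal value at year 3: TV = D_3×(1+g_2)/(r−g_2) = 2.83392/0.093 = 30.47221
P_0 = D_1/(1+r)^1 + D_2/(1+r)^2 + D_3/(1+r)^3 + TV/(1+r)^3
    = 1.90333 + 1.94768 + 1.99305 + 21.92357 = 27.76764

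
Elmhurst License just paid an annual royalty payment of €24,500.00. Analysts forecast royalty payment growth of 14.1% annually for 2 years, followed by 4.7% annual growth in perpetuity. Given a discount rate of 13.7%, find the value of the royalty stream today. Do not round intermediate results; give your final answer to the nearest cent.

D_1 = 27954.50000
D_2 = 31896.08450
Terminal value at year 2: TV = D_2×(1+g_2)/(r−g_2) = 33395.20047/0.09 = 371057.78302
P_0 = D_1/(1+r)^1 + D_2/(1+r)^2 + TV/(1+r)^2
    = 24586.19173 + 24672.68669 + 287025.58850 = 336284.46692

€336284.47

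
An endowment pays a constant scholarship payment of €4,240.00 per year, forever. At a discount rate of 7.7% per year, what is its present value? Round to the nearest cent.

€55064.94

Level perpetuity: PV = C / r = €4,240.00 / 0.077 = €55,064.94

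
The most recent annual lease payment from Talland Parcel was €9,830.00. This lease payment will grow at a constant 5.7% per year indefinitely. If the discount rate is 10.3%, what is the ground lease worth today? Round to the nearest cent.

€225876.30

D₁ = D₀ × (1 + g) = €9,830.00 × 1.057 = €10,390.3100
Growing perpetuity: P = D₁ / (r − g) = €10,390.3100 / (0.103 − 0.057) = €225,876.30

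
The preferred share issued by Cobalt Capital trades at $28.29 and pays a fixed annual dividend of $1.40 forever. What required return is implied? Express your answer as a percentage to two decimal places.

P = C/r ⇒ r = C/P = $1.40/$28.29 = 0.049487

4.95%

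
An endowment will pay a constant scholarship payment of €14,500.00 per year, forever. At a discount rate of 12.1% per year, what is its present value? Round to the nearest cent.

€119834.71

Level perpetuity: PV = C / r = €14,500.00 / 0.121 = €119,834.71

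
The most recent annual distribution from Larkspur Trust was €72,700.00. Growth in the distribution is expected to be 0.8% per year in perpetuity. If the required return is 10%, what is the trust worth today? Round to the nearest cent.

€796539.13

D₁ = D₀ × (1 + g) = €72,700.00 × 1.008 = €73,281.6000
Growing perpetuity: P = D₁ / (r − g) = €73,281.6000 / (0.1 − 0.008) = €796,539.13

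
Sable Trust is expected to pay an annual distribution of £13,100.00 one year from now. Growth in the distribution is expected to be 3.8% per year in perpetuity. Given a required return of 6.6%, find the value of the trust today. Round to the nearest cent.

Growing perpetuity: P = D₁ / (r − g) = £13,100.0000 / (0.066 − 0.038) = £467,857.14

£467857.14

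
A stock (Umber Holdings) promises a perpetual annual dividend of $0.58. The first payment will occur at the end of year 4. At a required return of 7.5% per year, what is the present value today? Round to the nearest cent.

$6.23

Value at end of year 3: C / r = $0.58 / 0.075 = $7.7333
Discount to today: PV = $7.7333 / (1 + 0.075)^3 = $7.7333 / 1.242297 = $6.23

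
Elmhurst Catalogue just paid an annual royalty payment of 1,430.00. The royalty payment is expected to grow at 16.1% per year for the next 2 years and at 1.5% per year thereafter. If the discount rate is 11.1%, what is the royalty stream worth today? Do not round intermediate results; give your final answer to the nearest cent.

D_1 = 1660.23000
D_2 = 1927.52703
Terminal value at year 2: TV = D_2×(1+g_2)/(r−g_2) = 1956.43994/0.096 = 20379.58266
P_0 = D_1/(1+r)^1 + D_2/(1+r)^2 + TV/(1+r)^2
    = 1494.35644 + 1561.60920 + 16510.76394 = 19566.72958

19566.73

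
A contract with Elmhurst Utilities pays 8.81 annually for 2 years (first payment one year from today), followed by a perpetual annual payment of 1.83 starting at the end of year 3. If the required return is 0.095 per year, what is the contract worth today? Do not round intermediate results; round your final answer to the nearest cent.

31.46

PV of 2-year annuity: 8.81 × [1 − (1+0.095)^−2] / 0.095 = 15.39330
Perpetuity value at year 2: 1.83 / 0.095 = 19.26316
PV of perpetuity: 19.26316 / (1+0.095)^2 = 16.06568
Total PV = 15.39330 + 16.06568 = 31.45898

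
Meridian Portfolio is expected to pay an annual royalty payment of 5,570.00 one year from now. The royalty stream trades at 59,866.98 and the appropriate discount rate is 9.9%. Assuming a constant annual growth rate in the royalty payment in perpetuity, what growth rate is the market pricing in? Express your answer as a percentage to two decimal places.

P = D₁/(r−g) ⇒ g = r − D₁/P = 0.099 − 5,570.00/59,866.98 = 0.005960

0.60%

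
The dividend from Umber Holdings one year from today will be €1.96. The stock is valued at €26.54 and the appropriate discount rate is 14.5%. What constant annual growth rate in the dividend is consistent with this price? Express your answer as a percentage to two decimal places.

P = D₁/(r−g) ⇒ g = r − D₁/P = 0.145 − €1.96/€26.54 = 0.071149

7.11%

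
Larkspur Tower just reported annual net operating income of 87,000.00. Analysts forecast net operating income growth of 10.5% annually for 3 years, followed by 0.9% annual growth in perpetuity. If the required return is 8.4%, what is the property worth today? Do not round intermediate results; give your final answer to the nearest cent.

1511033.82

D_1 = 96135.00000
D_2 = 106229.17500
D_3 = 117383.23838
Terminal value at year 3: TV = D_3×(1+g_2)/(r−g_2) = 118439.68752/0.075 = 1579195.83361
P_0 = D_1/(1+r)^1 + D_2/(1+r)^2 + D_3/(1+r)^3 + TV/(1+r)^3
    = 88685.42435 + 90403.49992 + 92154.85923 + 1239790.03956 = 1511033.82307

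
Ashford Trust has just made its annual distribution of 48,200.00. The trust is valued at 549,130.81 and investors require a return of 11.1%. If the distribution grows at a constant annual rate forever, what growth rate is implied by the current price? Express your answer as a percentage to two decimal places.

2.14%

P = D₀(1+g)/(r−g) ⇒ P(r−g) = D₀(1+g) ⇒ g(P+D₀) = P·r − D₀
g = (P·r − D₀)/(P + D₀) = (549,130.81×0.111 − 48,200.00) / (549,130.81 + 48,200.00) = 0.021351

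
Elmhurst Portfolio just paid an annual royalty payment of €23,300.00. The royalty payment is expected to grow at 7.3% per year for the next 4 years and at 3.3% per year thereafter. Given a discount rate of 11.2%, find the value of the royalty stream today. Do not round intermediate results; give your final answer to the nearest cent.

€349434.47

D_1 = 25000.90000
D_2 = 26825.96570
D_3 = 28784.26120
D_4 = 30885.51226
Terminal value at year 4: TV = D_4×(1+g_2)/(r−g_2) = 31904.73417/0.079 = 403857.39453
P_0 = D_1/(1+r)^1 + D_2/(1+r)^2 + D_3/(1+r)^3 + D_4/(1+r)^4 + TV/(1+r)^4
    = 22482.82374 + 21694.30744 + 20933.44594 + 20199.26933 + 264124.62298 = 349434.46943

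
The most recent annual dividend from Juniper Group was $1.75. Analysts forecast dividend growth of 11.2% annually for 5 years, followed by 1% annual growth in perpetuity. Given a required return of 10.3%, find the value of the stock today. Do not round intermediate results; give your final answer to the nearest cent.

$28.76

D_1 = 1.94600
D_2 = 2.16395
D_3 = 2.40631
D_4 = 2.67582
D_5 = 2.97551
Terminal value at year 5: TV = D_5×(1+g_2)/(r−g_2) = 3.00527/0.093 = 32.31472
P_0 = D_1/(1+r)^1 + D_2/(1+r)^2 + D_3/(1+r)^3 + D_4/(1+r)^4 + D_5/(1+r)^5 + TV/(1+r)^5
    = 1.76428 + 1.77867 + 1.79319 + 1.80782 + 1.82257 + 19.79351 = 28.76004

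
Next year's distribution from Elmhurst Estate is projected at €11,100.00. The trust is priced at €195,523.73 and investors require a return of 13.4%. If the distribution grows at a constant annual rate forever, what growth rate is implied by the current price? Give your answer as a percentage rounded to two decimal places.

7.72%

P = D₁/(r−g) ⇒ g = r − D₁/P = 0.134 − €11,100.00/€195,523.73 = 0.077229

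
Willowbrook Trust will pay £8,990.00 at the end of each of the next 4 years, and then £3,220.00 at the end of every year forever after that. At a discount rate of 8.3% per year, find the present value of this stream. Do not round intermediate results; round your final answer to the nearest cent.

£57779.23

PV of 4-year annuity: £8,990.00 × [1 − (1+0.083)^−4] / 0.083 = 29578.26370
Perpetuity value at year 4: £3,220.00 / 0.083 = 38795.18072
PV of perpetuity: 38795.18072 / (1+0.083)^4 = 28200.96391
Total PV = 29578.26370 + 28200.96391 = 57779.22762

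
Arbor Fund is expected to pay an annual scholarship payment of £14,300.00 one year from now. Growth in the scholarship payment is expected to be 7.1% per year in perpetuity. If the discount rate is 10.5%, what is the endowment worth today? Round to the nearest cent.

£420588.24

Growing perpetuity: P = D₁ / (r − g) = £14,300.0000 / (0.105 − 0.071) = £420,588.24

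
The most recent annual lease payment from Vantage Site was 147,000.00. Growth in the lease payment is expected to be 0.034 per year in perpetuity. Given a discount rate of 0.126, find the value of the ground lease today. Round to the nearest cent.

D₁ = D₀ × (1 + g) = 147,000.00 × 1.034 = 151,998.0000
Growing perpetuity: P = D₁ / (r − g) = 151,998.0000 / (0.126 − 0.034) = 1,652,152.17

1652152.17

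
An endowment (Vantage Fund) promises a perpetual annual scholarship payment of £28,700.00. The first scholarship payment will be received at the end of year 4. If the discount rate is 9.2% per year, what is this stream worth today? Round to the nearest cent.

£239566.54

Value at end of year 3: C / r = £28,700.00 / 0.092 = £311,956.5217
Discount to today: PV = £311,956.5217 / (1 + 0.092)^3 = £311,956.5217 / 1.302171 = £239,566.54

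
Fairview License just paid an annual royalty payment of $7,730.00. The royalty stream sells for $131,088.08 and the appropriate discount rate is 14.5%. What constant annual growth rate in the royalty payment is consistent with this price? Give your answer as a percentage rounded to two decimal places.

8.12%

P = D₀(1+g)/(r−g) ⇒ P(r−g) = D₀(1+g) ⇒ g(P+D₀) = P·r − D₀
g = (P·r − D₀)/(P + D₀) = ($131,088.08×0.145 − $7,730.00) / ($131,088.08 + $7,730.00) = 0.081241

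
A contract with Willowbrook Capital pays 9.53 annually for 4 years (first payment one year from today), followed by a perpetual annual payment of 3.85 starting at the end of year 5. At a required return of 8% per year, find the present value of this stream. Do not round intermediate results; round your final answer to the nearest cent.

66.94

PV of 4-year annuity: 9.53 × [1 − (1+0.08)^−4] / 0.08 = 31.56457
Perpetuity value at year 4: 3.85 / 0.08 = 48.12500
PV of perpetuity: 48.12500 / (1+0.08)^4 = 35.37331
Total PV = 31.56457 + 35.37331 = 66.93788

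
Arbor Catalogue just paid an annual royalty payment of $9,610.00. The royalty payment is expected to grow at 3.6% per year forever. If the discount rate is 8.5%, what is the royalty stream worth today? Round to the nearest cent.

$203182.86

D₁ = D₀ × (1 + g) = $9,610.00 × 1.036 = $9,955.9600
Growing perpetuity: P = D₁ / (r − g) = $9,955.9600 / (0.085 − 0.036) = $203,182.86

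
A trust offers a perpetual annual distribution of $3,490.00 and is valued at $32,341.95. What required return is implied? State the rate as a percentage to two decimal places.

P = C/r ⇒ r = C/P = $3,490.00/$32,341.95 = 0.107909

10.79%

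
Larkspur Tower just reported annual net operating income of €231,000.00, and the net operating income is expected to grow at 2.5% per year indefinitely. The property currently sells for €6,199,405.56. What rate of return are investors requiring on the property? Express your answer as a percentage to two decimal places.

6.32%

D₁ = €231,000.00 × 1.025 = €236,775.0000
P = D₁/(r − g) ⇒ r = D₁/P + g = €236,775.0000/€6,199,405.56 + 0.025 = 0.038193 + 0.025 = 0.063193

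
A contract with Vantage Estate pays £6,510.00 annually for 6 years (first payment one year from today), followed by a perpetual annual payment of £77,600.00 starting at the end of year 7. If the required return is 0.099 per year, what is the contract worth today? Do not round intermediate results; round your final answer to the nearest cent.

£473313.46

PV of 6-year annuity: £6,510.00 × [1 − (1+0.099)^−6] / 0.099 = 28436.02857
Perpetuity value at year 6: £77,600.00 / 0.099 = 783838.38384
PV of perpetuity: 783838.38384 / (1+0.099)^6 = 444877.42888
Total PV = 28436.02857 + 444877.42888 = 473313.45745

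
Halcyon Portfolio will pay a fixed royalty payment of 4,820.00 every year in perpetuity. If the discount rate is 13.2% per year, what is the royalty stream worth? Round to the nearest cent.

36515.15

Level perpetuity: PV = C / r = 4,820.00 / 0.132 = 36,515.15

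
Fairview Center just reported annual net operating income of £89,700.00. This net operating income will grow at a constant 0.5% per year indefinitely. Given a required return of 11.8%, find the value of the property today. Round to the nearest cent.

D₁ = D₀ × (1 + g) = £89,700.00 × 1.005 = £90,148.5000
Growing perpetuity: P = D₁ / (r − g) = £90,148.5000 / (0.118 − 0.005) = £797,774.34

£797774.34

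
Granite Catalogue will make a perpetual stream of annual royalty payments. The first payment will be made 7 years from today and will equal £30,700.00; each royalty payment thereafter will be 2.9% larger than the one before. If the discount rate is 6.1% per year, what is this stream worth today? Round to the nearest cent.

£672505.89

Value at end of year 6: C₁ / (r − g) = £30,700.00 / (0.061 − 0.029) = £959,375.0000
Discount to today: PV = £959,375.0000 / (1 + 0.061)^6 = £959,375.0000 / 1.426567 = £672,505.89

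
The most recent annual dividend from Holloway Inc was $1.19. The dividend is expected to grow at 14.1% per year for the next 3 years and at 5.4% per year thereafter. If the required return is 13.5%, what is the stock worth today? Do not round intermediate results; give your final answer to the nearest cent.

$19.34

D_1 = 1.35779
D_2 = 1.54924
D_3 = 1.76768
Terminal value at year 3: TV = D_3×(1+g_2)/(r−g_2) = 1.86314/0.081 = 23.00168
P_0 = D_1/(1+r)^1 + D_2/(1+r)^2 + D_3/(1+r)^3 + TV/(1+r)^3
    = 1.19629 + 1.20261 + 1.20897 + 15.73156 = 19.33944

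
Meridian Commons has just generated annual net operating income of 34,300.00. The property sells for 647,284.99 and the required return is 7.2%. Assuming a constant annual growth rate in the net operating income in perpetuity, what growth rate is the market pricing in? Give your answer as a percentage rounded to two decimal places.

P = D₀(1+g)/(r−g) ⇒ P(r−g) = D₀(1+g) ⇒ g(P+D₀) = P·r − D₀
g = (P·r − D₀)/(P + D₀) = (647,284.99×0.072 − 34,300.00) / (647,284.99 + 34,300.00) = 0.018053

1.81%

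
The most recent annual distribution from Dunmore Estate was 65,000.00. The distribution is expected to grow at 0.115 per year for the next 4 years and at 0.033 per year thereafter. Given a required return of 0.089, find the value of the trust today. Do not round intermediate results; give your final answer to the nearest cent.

D_1 = 72475.00000
D_2 = 80809.62500
D_3 = 90102.73187
D_4 = 100464.54604
Terminal value at year 4: TV = D_4×(1+g_2)/(r−g_2) = 103779.87606/0.056 = 1853212.07250
P_0 = D_1/(1+r)^1 + D_2/(1+r)^2 + D_3/(1+r)^3 + D_4/(1+r)^4 + TV/(1+r)^4
    = 66551.88246 + 68140.81629 + 69767.68610 + 71433.39762 + 1317691.06678 = 1593584.84926

1593584.85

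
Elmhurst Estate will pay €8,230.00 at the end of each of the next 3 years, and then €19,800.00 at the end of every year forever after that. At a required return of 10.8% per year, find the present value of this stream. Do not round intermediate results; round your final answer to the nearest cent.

€154960.91

PV of 3-year annuity: €8,230.00 × [1 − (1+0.108)^−3] / 0.108 = 20181.93727
Perpetuity value at year 3: €19,800.00 / 0.108 = 183333.33333
PV of perpetuity: 183333.33333 / (1+0.108)^3 = 134778.97636
Total PV = 20181.93727 + 134778.97636 = 154960.91363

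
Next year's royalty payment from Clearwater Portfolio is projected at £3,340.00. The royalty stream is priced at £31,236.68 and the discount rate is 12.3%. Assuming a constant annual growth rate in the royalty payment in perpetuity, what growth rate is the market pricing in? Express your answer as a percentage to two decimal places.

1.61%

P = D₁/(r−g) ⇒ g = r − D₁/P = 0.123 − £3,340.00/£31,236.68 = 0.016074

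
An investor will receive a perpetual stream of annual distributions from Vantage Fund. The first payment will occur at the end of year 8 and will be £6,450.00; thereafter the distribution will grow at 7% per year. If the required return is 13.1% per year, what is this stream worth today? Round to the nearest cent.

Value at end of year 7: C₁ / (r − g) = £6,450.00 / (0.131 − 0.07) = £105,737.7049
Discount to today: PV = £105,737.7049 / (1 + 0.131)^7 = £105,737.7049 / 2.367218 = £44,667.50

£44667.50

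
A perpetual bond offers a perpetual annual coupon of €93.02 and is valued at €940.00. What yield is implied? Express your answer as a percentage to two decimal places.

P = C/r ⇒ r = C/P = €93.02/€940.00 = 0.098957

9.90%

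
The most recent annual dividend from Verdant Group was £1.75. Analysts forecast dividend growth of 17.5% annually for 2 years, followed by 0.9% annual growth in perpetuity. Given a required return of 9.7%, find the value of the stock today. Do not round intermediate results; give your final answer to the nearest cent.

£26.90

D_1 = 2.05625
D_2 = 2.41609
Terminal value at year 2: TV = D_2×(1+g_2)/(r−g_2) = 2.43784/0.088 = 27.70271
P_0 = D_1/(1+r)^1 + D_2/(1+r)^2 + TV/(1+r)^2
    = 1.87443 + 2.00771 + 23.02020 = 26.90233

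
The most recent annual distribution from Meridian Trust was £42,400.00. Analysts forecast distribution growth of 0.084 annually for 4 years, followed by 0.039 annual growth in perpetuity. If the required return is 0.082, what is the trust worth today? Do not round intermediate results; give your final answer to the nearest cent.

D_1 = 45961.60000
D_2 = 49822.37440
D_3 = 54007.45385
D_4 = 58544.07997
Terminal value at year 4: TV = D_4×(1+g_2)/(r−g_2) = 60827.29909/0.043 = 1414588.35097
P_0 = D_1/(1+r)^1 + D_2/(1+r)^2 + D_3/(1+r)^3 + D_4/(1+r)^4 + TV/(1+r)^4
    = 42478.37338 + 42556.89163 + 42635.55502 + 42714.36381 + 1032098.23247 = 1202483.41631

£1202483.42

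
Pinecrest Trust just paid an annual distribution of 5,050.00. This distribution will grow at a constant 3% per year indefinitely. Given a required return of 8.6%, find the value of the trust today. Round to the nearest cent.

92883.93

D₁ = D₀ × (1 + g) = 5,050.00 × 1.03 = 5,201.5000
Growing perpetuity: P = D₁ / (r − g) = 5,201.5000 / (0.086 − 0.03) = 92,883.93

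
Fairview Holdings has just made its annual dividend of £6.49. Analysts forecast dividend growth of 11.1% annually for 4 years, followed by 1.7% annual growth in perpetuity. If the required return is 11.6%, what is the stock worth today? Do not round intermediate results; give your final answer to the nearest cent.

D_1 = 7.21039
D_2 = 8.01074
D_3 = 8.89994
D_4 = 9.88783
Terminal value at year 4: TV = D_4×(1+g_2)/(r−g_2) = 10.05592/0.099 = 101.57497
P_0 = D_1/(1+r)^1 + D_2/(1+r)^2 + D_3/(1+r)^3 + D_4/(1+r)^4 + TV/(1+r)^4
    = 6.46092 + 6.43198 + 6.40316 + 6.37447 + 65.48320 = 91.15373

£91.15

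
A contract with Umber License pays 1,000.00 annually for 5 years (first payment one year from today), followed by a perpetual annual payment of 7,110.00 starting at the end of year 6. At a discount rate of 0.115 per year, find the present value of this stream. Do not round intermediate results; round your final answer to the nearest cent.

39525.33

PV of 5-year annuity: 1,000.00 × [1 − (1+0.115)^−5] / 0.115 = 3649.87785
Perpetuity value at year 5: 7,110.00 / 0.115 = 61826.08696
PV of perpetuity: 61826.08696 / (1+0.115)^5 = 35875.45546
Total PV = 3649.87785 + 35875.45546 = 39525.33331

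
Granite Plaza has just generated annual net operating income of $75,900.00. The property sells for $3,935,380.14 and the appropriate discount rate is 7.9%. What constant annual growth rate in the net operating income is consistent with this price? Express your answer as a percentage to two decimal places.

5.86%

P = D₀(1+g)/(r−g) ⇒ P(r−g) = D₀(1+g) ⇒ g(P+D₀) = P·r − D₀
g = (P·r − D₀)/(P + D₀) = ($3,935,380.14×0.079 − $75,900.00) / ($3,935,380.14 + $75,900.00) = 0.058584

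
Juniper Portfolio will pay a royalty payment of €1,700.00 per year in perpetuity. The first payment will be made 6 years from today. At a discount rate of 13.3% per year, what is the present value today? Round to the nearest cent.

Value at end of year 5: C / r = €1,700.00 / 0.133 = €12,781.9549
Discount to today: PV = €12,781.9549 / (1 + 0.133)^5 = €12,781.9549 / 1.867022 = €6,846.17

€6846.17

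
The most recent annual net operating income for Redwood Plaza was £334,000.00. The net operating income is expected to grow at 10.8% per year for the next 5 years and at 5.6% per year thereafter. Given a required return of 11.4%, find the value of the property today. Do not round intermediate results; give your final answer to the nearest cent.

£7562303.19

D_1 = 370072.00000
D_2 = 410039.77600
D_3 = 454324.07181
D_4 = 503391.07156
D_5 = 557757.30729
Terminal value at year 5: TV = D_5×(1+g_2)/(r−g_2) = 588991.71650/0.058 = 10155029.59484
P_0 = D_1/(1+r)^1 + D_2/(1+r)^2 + D_3/(1+r)^3 + D_4/(1+r)^4 + D_5/(1+r)^5 + TV/(1+r)^5
    = 332201.07720 + 330411.84339 + 328632.24639 + 326862.23429 + 325101.75547 + 5919094.03061 = 7562303.18734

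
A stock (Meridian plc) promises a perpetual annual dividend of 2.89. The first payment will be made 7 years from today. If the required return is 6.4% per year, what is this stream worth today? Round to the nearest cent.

Value at end of year 6: C / r = 2.89 / 0.064 = 45.1563
Discount to today: PV = 45.1563 / (1 + 0.064)^6 = 45.1563 / 1.450941 = 31.12

31.12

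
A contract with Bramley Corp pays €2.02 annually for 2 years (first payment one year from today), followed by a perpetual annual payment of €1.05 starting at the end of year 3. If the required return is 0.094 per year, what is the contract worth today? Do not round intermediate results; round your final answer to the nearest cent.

€12.87

PV of 2-year annuity: €2.02 × [1 − (1+0.094)^−2] / 0.094 = 3.53422
Perpetuity value at year 2: €1.05 / 0.094 = 11.17021
PV of perpetuity: 11.17021 / (1+0.094)^2 = 9.33312
Total PV = 3.53422 + 9.33312 = 12.86734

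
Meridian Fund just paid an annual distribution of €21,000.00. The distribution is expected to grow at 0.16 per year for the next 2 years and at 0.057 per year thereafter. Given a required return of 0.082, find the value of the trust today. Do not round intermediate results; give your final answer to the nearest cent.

D_1 = 24360.00000
D_2 = 28257.60000
Terminal value at year 2: TV = D_2×(1+g_2)/(r−g_2) = 29868.28320/0.025 = 1194731.32800
P_0 = D_1/(1+r)^1 + D_2/(1+r)^2 + TV/(1+r)^2
    = 22513.86322 + 24136.85890 + 1020506.39433 = 1067157.11645

€1067157.12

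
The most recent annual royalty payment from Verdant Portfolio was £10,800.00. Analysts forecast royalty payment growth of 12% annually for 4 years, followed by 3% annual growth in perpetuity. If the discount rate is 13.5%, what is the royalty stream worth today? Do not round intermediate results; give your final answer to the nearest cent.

£142243.83

D_1 = 12096.00000
D_2 = 13547.52000
D_3 = 15173.22240
D_4 = 16994.00909
Terminal value at year 4: TV = D_4×(1+g_2)/(r−g_2) = 17503.82936/0.105 = 166703.13677
P_0 = D_1/(1+r)^1 + D_2/(1+r)^2 + D_3/(1+r)^3 + D_4/(1+r)^4 + TV/(1+r)^4
    = 10657.26872 + 10516.42376 + 10377.44019 + 10240.29340 + 100452.40193 = 142243.82800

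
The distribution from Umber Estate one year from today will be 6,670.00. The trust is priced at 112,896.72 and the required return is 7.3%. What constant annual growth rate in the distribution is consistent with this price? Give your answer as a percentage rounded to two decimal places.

1.39%

P = D₁/(r−g) ⇒ g = r − D₁/P = 0.073 − 6,670.00/112,896.72 = 0.013919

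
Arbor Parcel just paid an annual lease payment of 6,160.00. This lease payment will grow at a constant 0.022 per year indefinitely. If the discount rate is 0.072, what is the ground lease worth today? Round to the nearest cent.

D₁ = D₀ × (1 + g) = 6,160.00 × 1.022 = 6,295.5200
Growing perpetuity: P = D₁ / (r − g) = 6,295.5200 / (0.072 − 0.022) = 125,910.40

125910.40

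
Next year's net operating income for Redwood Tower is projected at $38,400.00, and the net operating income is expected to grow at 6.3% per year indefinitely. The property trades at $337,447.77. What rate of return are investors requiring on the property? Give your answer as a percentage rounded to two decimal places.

P = D₁/(r − g) ⇒ r = D₁/P + g = $38,400.0000/$337,447.77 + 0.063 = 0.113795 + 0.063 = 0.176795

17.68%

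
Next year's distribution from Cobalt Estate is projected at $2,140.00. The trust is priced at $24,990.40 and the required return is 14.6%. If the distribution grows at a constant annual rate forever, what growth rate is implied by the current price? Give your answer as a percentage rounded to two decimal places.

P = D₁/(r−g) ⇒ g = r − D₁/P = 0.146 − $2,140.00/$24,990.40 = 0.060367

6.04%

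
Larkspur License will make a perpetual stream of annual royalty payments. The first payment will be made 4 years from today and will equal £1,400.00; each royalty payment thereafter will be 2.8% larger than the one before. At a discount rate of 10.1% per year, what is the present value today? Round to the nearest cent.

Value at end of year 3: C₁ / (r − g) = £1,400.00 / (0.101 − 0.028) = £19,178.0822
Discount to today: PV = £19,178.0822 / (1 + 0.101)^3 = £19,178.0822 / 1.334633 = £14,369.55

£14369.55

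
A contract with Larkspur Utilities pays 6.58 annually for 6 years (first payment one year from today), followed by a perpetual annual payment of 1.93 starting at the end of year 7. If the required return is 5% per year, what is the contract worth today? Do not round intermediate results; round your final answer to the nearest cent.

62.20

PV of 6-year annuity: 6.58 × [1 − (1+0.05)^−6] / 0.05 = 33.39805
Perpetuity value at year 6: 1.93 / 0.05 = 38.60000
PV of perpetuity: 38.60000 / (1+0.05)^6 = 28.80391
Total PV = 33.39805 + 28.80391 = 62.20197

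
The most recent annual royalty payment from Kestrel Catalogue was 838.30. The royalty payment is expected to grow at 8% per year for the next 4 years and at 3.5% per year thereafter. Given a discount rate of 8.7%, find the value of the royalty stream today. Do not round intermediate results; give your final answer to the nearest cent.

19559.29

D_1 = 905.36400
D_2 = 977.79312
D_3 = 1056.01657
D_4 = 1140.49790
Terminal value at year 4: TV = D_4×(1+g_2)/(r−g_2) = 1180.41532/0.052 = 22700.29464
P_0 = D_1/(1+r)^1 + D_2/(1+r)^2 + D_3/(1+r)^3 + D_4/(1+r)^4 + TV/(1+r)^4
    = 832.90156 + 827.53789 + 822.20876 + 816.91395 + 16259.72956 = 19559.29173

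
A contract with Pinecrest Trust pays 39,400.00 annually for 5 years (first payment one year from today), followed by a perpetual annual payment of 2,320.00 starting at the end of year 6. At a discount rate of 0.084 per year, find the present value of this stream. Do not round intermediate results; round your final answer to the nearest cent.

PV of 5-year annuity: 39,400.00 × [1 − (1+0.084)^−5] / 0.084 = 155668.16130
Perpetuity value at year 5: 2,320.00 / 0.084 = 27619.04762
PV of perpetuity: 27619.04762 / (1+0.084)^5 = 18452.80056
Total PV = 155668.16130 + 18452.80056 = 174120.96185

174120.96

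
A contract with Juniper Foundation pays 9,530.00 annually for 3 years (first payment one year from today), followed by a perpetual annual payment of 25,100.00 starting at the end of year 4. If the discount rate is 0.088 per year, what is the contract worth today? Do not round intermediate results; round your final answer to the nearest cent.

245674.11

PV of 3-year annuity: 9,530.00 × [1 − (1+0.088)^−3] / 0.088 = 24209.48379
Perpetuity value at year 3: 25,100.00 / 0.088 = 285227.27273
PV of perpetuity: 285227.27273 / (1+0.088)^3 = 221464.62393
Total PV = 24209.48379 + 221464.62393 = 245674.10771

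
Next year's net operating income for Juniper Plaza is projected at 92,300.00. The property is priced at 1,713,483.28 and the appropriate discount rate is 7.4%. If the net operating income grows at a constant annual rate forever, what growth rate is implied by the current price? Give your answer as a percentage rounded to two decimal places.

P = D₁/(r−g) ⇒ g = r − D₁/P = 0.074 − 92,300.00/1,713,483.28 = 0.020133

2.01%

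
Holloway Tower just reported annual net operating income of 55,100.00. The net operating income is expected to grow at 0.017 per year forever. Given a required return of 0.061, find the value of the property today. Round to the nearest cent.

1273561.36

D₁ = D₀ × (1 + g) = 55,100.00 × 1.017 = 56,036.7000
Growing perpetuity: P = D₁ / (r − g) = 56,036.7000 / (0.061 − 0.017) = 1,273,561.36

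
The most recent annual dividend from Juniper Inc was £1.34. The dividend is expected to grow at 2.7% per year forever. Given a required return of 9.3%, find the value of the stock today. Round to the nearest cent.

£20.85

D₁ = D₀ × (1 + g) = £1.34 × 1.027 = £1.3762
Growing perpetuity: P = D₁ / (r − g) = £1.3762 / (0.093 − 0.027) = £20.85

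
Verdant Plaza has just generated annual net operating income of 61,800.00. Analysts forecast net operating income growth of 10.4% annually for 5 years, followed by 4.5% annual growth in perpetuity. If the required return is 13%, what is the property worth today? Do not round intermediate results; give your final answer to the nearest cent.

D_1 = 68227.20000
D_2 = 75322.82880
D_3 = 83156.40300
D_4 = 91804.66891
D_5 = 101352.35447
Terminal value at year 5: TV = D_5×(1+g_2)/(r−g_2) = 105913.21042/0.085 = 1246037.76970
P_0 = D_1/(1+r)^1 + D_2/(1+r)^2 + D_3/(1+r)^3 + D_4/(1+r)^4 + D_5/(1+r)^5 + TV/(1+r)^5
    = 60378.05310 + 58988.82356 + 57631.55859 + 56305.52273 + 55009.99743 + 676299.38013 = 964613.33553

964613.34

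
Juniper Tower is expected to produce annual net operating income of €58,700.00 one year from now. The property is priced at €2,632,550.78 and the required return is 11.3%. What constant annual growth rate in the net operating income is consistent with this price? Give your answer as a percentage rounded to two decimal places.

P = D₁/(r−g) ⇒ g = r − D₁/P = 0.113 − €58,700.00/€2,632,550.78 = 0.090702

9.07%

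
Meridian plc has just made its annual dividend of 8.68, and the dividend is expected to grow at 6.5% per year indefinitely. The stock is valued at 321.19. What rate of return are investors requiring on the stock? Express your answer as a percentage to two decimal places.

9.38%

D₁ = 8.68 × 1.065 = 9.2442
P = D₁/(r − g) ⇒ r = D₁/P + g = 9.2442/321.19 + 0.065 = 0.028781 + 0.065 = 0.093781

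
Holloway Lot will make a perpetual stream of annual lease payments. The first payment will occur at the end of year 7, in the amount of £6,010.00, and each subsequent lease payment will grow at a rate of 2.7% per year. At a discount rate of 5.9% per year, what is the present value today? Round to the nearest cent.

Value at end of year 6: C₁ / (r − g) = £6,010.00 / (0.059 − 0.027) = £187,812.5000
Discount to today: PV = £187,812.5000 / (1 + 0.059)^6 = £187,812.5000 / 1.410509 = £133,152.32

£133152.32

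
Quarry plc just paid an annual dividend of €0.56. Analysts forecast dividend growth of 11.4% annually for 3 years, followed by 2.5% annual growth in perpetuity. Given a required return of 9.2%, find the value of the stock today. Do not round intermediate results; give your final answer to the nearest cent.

€10.84

D_1 = 0.62384
D_2 = 0.69496
D_3 = 0.77418
Terminal value at year 3: TV = D_3×(1+g_2)/(r−g_2) = 0.79354/0.067 = 11.84384
P_0 = D_1/(1+r)^1 + D_2/(1+r)^2 + D_3/(1+r)^3 + TV/(1+r)^3
    = 0.57128 + 0.58279 + 0.59453 + 9.09546 = 10.84407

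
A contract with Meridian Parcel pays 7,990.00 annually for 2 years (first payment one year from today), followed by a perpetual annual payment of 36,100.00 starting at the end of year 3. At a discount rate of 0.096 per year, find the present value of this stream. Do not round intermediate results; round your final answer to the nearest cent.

PV of 2-year annuity: 7,990.00 × [1 − (1+0.096)^−2] / 0.096 = 13941.73904
Perpetuity value at year 2: 36,100.00 / 0.096 = 376041.66667
PV of perpetuity: 376041.66667 / (1+0.096)^2 = 313050.83071
Total PV = 13941.73904 + 313050.83071 = 326992.56975

326992.57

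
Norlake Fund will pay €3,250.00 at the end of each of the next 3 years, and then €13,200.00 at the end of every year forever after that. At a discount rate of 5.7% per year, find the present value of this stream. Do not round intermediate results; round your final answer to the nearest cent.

PV of 3-year annuity: €3,250.00 × [1 − (1+0.057)^−3] / 0.057 = 8735.73378
Perpetuity value at year 3: €13,200.00 / 0.057 = 231578.94737
PV of perpetuity: 231578.94737 / (1+0.057)^3 = 196098.42863
Total PV = 8735.73378 + 196098.42863 = 204834.16241

€204834.16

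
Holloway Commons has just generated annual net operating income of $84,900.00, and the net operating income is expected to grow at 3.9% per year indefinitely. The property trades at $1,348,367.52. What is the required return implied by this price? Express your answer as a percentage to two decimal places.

D₁ = $84,900.00 × 1.039 = $88,211.1000
P = D₁/(r − g) ⇒ r = D₁/P + g = $88,211.1000/$1,348,367.52 + 0.039 = 0.065421 + 0.039 = 0.104421

10.44%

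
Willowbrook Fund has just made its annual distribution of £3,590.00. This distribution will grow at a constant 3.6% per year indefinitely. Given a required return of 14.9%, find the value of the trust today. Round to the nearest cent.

£32913.63

D₁ = D₀ × (1 + g) = £3,590.00 × 1.036 = £3,719.2400
Growing perpetuity: P = D₁ / (r − g) = £3,719.2400 / (0.149 − 0.036) = £32,913.63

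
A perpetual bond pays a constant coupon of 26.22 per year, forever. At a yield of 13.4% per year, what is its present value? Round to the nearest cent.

195.67

Level perpetuity: PV = C / r = 26.22 / 0.134 = 195.67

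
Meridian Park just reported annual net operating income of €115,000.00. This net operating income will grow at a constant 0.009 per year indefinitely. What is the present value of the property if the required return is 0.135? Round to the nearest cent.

€920912.70

D₁ = D₀ × (1 + g) = €115,000.00 × 1.009 = €116,035.0000
Growing perpetuity: P = D₁ / (r − g) = €116,035.0000 / (0.135 − 0.009) = €920,912.70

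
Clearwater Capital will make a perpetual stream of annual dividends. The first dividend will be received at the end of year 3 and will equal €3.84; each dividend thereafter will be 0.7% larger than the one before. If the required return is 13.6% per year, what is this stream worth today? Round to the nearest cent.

Value at end of year 2: C₁ / (r − g) = €3.84 / (0.136 − 0.007) = €29.7674
Discount to today: PV = €29.7674 / (1 + 0.136)^2 = €29.7674 / 1.290496 = €23.07

€23.07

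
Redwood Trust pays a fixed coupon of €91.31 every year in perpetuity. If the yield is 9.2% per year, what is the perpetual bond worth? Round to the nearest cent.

Level perpetuity: PV = C / r = €91.31 / 0.092 = €992.50

€992.50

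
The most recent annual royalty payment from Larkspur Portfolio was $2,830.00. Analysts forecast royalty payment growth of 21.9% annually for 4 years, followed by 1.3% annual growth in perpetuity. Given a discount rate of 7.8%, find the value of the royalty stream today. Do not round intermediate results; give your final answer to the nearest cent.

D_1 = 3449.77000
D_2 = 4205.26963
D_3 = 5126.22368
D_4 = 6248.86666
Terminal value at year 4: TV = D_4×(1+g_2)/(r−g_2) = 6330.10193/0.065 = 97386.18356
P_0 = D_1/(1+r)^1 + D_2/(1+r)^2 + D_3/(1+r)^3 + D_4/(1+r)^4 + TV/(1+r)^4
    = 3200.15770 + 3618.73120 + 4092.05319 + 4627.28463 + 72114.45128 = 87652.67800

$87652.68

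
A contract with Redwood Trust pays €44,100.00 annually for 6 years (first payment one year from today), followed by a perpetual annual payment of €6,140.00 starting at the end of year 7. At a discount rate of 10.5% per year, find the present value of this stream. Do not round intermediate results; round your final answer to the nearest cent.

PV of 6-year annuity: €44,100.00 × [1 − (1+0.105)^−6] / 0.105 = 189285.11100
Perpetuity value at year 6: €6,140.00 / 0.105 = 58476.19048
PV of perpetuity: 58476.19048 / (1+0.105)^6 = 32122.20904
Total PV = 189285.11100 + 32122.20904 = 221407.32004

€221407.32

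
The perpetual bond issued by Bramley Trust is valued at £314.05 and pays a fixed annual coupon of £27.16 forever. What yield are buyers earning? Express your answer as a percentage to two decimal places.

8.65%

P = C/r ⇒ r = C/P = £27.16/£314.05 = 0.086483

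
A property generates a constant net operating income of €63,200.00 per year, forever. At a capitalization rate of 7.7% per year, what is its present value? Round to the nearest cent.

Level perpetuity: PV = C / r = €63,200.00 / 0.077 = €820,779.22

€820779.22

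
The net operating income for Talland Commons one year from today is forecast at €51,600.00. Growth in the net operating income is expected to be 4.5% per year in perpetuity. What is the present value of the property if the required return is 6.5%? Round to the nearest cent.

Growing perpetuity: P = D₁ / (r − g) = €51,600.0000 / (0.065 − 0.045) = €2,580,000.00

€2580000.00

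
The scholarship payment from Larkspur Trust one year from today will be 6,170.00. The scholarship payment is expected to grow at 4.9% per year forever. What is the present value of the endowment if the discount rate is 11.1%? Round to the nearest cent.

99516.13

Growing perpetuity: P = D₁ / (r − g) = 6,170.0000 / (0.111 − 0.049) = 99,516.13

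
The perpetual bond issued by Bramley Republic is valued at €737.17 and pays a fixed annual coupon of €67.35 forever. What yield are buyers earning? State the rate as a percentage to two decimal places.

9.14%

P = C/r ⇒ r = C/P = €67.35/€737.17 = 0.091363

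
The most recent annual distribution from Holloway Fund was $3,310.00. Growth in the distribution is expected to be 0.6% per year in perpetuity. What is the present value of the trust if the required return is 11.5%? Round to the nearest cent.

$30549.17

D₁ = D₀ × (1 + g) = $3,310.00 × 1.006 = $3,329.8600
Growing perpetuity: P = D₁ / (r − g) = $3,329.8600 / (0.115 − 0.006) = $30,549.17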